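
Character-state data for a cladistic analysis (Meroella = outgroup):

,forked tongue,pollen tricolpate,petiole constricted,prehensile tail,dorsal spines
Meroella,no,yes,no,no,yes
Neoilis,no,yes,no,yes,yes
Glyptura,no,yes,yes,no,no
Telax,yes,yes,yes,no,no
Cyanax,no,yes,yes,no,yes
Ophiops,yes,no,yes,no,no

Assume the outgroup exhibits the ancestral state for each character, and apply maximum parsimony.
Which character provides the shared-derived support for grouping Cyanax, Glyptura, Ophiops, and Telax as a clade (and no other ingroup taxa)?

petiole constricted

Character polarity is set by the outgroup: the derived state is whichever differs from the outgroup's state, so for pollen tricolpate, dorsal spines the derived state is 'no', and for the remaining characters it is 'yes'.
Only Ophiops and Telax show the derived state 'yes' for forked tongue, supporting them as a clade.
pollen tricolpate: derived state 'no' in Ophiops only — an autapomorphy, so it tells us nothing about relationships among taxa.
petiole constricted (derived state 'yes') is shared by Cyanax, Glyptura, Ophiops, and Telax — a synapomorphy uniting that clade.
prehensile tail (derived state 'yes') is unique to Neoilis (autapomorphy; uninformative for grouping).
dorsal spines (derived state 'no') is shared by Glyptura, Ophiops, and Telax — a synapomorphy uniting that clade.
Most parsimonious ingroup topology: (Neoilis,((Glyptura,(Telax,Ophiops)),Cyanax)).
The clade {Cyanax, Glyptura, Ophiops, Telax} is supported by petiole constricted: its derived state 'yes' occurs in exactly those taxa and in no other taxon (including the outgroup).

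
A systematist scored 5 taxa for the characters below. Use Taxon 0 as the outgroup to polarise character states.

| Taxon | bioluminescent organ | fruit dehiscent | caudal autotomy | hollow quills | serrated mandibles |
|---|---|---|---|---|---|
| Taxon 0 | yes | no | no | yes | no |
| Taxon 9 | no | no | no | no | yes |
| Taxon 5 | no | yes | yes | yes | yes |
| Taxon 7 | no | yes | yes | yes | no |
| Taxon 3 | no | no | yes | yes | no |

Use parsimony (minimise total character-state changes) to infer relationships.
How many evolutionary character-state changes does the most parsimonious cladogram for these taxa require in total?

Character polarity is set by the outgroup: the derived state is whichever differs from the outgroup's state, so for bioluminescent organ, hollow quills the derived state is 'no', and for the remaining characters it is 'yes'.
bioluminescent organ (derived state 'no') is shared by all ingroup taxa — unites the whole ingroup.
fruit dehiscent: derived state 'yes' in Taxon 5 and Taxon 7 only — synapomorphy for {Taxon 5, Taxon 7}.
caudal autotomy: derived state 'yes' in Taxon 3, Taxon 5, and Taxon 7 only — synapomorphy for {Taxon 3, Taxon 5, Taxon 7}.
hollow quills: derived state 'no' in Taxon 9 only — an autapomorphy, so it tells us nothing about relationships among taxa.
serrated mandibles groups Taxon 5 and Taxon 9, which is incompatible with the clades supported by the remaining characters; treating it as convergent (homoplasy) costs fewer steps than any alternative tree.
Most parsimonious ingroup topology: (Taxon 9,((Taxon 5,Taxon 7),Taxon 3)).
Changes per character on this tree: bioluminescent organ: 1; fruit dehiscent: 1; caudal autotomy: 1; hollow quills: 1; serrated mandibles: 2.
Total = 6.

6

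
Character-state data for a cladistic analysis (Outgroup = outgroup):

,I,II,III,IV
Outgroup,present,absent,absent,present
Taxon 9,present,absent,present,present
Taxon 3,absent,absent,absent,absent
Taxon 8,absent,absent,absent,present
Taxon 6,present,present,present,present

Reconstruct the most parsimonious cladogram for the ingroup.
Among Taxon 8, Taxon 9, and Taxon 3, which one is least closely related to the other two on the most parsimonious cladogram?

Taxon 9

Character polarity is set by the outgroup: the derived state is whichever differs from the outgroup's state, so for I, IV the derived state is 'absent', and for the remaining characters it is 'present'.
I: derived state 'absent' in Taxon 3 and Taxon 8 only — synapomorphy for {Taxon 3, Taxon 8}.
II: derived state 'present' in Taxon 6 only — an autapomorphy, so it tells us nothing about relationships among taxa.
Only Taxon 6 and Taxon 9 show the derived state 'present' for III, supporting them as a clade.
IV (derived state 'absent') is unique to Taxon 3 (autapomorphy; uninformative for grouping).
Most parsimonious ingroup topology: ((Taxon 9,Taxon 6),(Taxon 3,Taxon 8)).
Taxon 3 and Taxon 8 share a more recent common ancestor with each other than either does with Taxon 9, so Taxon 9 is the least closely related of the three.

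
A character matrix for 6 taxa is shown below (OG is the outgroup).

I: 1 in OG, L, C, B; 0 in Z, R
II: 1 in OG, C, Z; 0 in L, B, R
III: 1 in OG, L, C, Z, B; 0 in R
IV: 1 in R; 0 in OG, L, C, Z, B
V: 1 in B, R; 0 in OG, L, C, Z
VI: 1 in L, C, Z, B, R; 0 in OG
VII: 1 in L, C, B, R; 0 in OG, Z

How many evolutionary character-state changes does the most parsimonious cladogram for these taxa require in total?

Character polarity is set by the outgroup: the derived state is whichever differs from the outgroup's state, so for I, II, III the derived state is '0', and for the remaining characters it is '1'.
I (state '0') occurs in R and Z but conflicts with the nesting implied by the other characters — most parsimoniously interpreted as homoplasy.
II (derived state '0') is shared by B, L, and R — a synapomorphy uniting that clade.
III (derived state '0') is unique to R (autapomorphy; uninformative for grouping).
IV (derived state '1') is unique to R (autapomorphy; uninformative for grouping).
V (derived state '1') is shared by B and R — a synapomorphy uniting that clade.
All ingroup taxa share the derived state '1' for VI; it defines the ingroup but does not resolve relationships within it.
Only B, C, L, and R show the derived state '1' for VII, supporting them as a clade.
Most parsimonious ingroup topology: (((L,(B,R)),C),Z).
Changes per character on this tree: I: 2; II: 1; III: 1; IV: 1; V: 1; VI: 1; VII: 1.
Total = 8.

8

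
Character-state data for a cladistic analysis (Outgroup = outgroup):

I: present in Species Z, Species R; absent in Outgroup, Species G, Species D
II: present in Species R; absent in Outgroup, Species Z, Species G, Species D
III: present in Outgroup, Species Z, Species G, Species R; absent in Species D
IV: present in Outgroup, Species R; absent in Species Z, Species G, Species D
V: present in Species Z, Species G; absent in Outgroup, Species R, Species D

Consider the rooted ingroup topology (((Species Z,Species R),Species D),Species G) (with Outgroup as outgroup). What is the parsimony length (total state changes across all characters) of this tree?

Map each character onto (((Species Z,Species R),Species D),Species G) (rooted by Outgroup) and count the minimum state changes it requires (Fitch parsimony):
I: 1; II: 1; III: 1; IV: 2; V: 2.
Total tree length = 7.

7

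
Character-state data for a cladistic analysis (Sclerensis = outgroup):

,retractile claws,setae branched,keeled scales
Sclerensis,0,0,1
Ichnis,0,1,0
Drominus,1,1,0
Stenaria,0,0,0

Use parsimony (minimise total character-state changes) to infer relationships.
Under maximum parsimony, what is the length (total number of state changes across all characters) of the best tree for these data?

Character polarity is set by the outgroup: the derived state is whichever differs from the outgroup's state, so for keeled scales the derived state is '0', and for the remaining characters it is '1'.
retractile claws (derived state '1') is unique to Drominus (autapomorphy; uninformative for grouping).
Only Drominus and Ichnis show the derived state '1' for setae branched, supporting them as a clade.
All ingroup taxa share the derived state '0' for keeled scales; it defines the ingroup but does not resolve relationships within it.
Most parsimonious ingroup topology: ((Ichnis,Drominus),Stenaria).
Changes per character on this tree: retractile claws: 1; setae branched: 1; keeled scales: 1.
Total = 3.

3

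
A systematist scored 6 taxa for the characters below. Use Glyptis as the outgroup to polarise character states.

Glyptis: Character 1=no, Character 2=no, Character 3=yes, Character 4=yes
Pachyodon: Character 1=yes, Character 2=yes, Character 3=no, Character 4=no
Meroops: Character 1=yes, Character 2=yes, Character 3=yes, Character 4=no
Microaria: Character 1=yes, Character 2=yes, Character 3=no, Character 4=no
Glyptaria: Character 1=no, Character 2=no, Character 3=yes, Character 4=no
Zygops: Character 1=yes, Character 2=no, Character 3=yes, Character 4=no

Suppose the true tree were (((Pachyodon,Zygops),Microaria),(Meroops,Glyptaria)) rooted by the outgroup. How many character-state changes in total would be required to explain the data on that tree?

8

Map each character onto (((Pachyodon,Zygops),Microaria),(Meroops,Glyptaria)) (rooted by Glyptis) and count the minimum state changes it requires (Fitch parsimony):
Character 1: 2; Character 2: 3; Character 3: 2; Character 4: 1.
Total tree length = 8.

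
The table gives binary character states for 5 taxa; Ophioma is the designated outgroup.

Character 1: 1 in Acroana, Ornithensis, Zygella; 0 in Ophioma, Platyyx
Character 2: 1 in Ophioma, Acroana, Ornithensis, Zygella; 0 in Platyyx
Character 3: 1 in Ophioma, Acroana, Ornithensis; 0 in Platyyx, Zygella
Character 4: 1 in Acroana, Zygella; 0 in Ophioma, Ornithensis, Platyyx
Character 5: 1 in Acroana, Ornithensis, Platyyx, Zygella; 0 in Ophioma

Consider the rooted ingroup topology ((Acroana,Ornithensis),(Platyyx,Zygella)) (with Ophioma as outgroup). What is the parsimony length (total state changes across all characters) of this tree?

Map each character onto ((Acroana,Ornithensis),(Platyyx,Zygella)) (rooted by Ophioma) and count the minimum state changes it requires (Fitch parsimony):
Character 1: 2; Character 2: 1; Character 3: 1; Character 4: 2; Character 5: 1.
Total tree length = 7.

7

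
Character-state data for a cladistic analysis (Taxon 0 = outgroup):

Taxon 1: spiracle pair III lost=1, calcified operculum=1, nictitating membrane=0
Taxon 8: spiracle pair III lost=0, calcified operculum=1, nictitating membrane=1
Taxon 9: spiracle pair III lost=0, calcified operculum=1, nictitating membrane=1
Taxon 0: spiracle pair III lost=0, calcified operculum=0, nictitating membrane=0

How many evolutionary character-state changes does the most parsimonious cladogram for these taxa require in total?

The outgroup has state '0' for every character, so '1' is the derived state throughout.
spiracle pair III lost (derived state '1') is unique to Taxon 1 (autapomorphy; uninformative for grouping).
All ingroup taxa share the derived state '1' for calcified operculum; it defines the ingroup but does not resolve relationships within it.
nictitating membrane: derived state '1' in Taxon 8 and Taxon 9 only — synapomorphy for {Taxon 8, Taxon 9}.
Most parsimonious ingroup topology: ((Taxon 8,Taxon 9),Taxon 1).
Changes per character on this tree: spiracle pair III lost: 1; calcified operculum: 1; nictitating membrane: 1.
Total = 3.

3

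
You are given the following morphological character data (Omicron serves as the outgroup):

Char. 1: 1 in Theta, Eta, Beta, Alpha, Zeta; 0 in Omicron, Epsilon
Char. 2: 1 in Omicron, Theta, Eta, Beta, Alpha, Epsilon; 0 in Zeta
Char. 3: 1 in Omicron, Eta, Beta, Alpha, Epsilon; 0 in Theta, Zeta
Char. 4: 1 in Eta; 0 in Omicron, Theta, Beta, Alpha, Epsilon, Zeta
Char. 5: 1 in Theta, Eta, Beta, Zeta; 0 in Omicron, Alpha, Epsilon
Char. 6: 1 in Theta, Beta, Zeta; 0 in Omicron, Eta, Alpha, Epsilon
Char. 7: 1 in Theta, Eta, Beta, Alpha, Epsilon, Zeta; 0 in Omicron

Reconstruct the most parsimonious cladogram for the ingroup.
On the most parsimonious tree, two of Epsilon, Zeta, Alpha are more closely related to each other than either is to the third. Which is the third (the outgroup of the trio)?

Epsilon

Character polarity is set by the outgroup: the derived state is whichever differs from the outgroup's state, so for Char. 2, Char. 3 the derived state is '0', and for the remaining characters it is '1'.
Char. 1 (derived state '1') is shared by Alpha, Beta, Eta, Theta, and Zeta — a synapomorphy uniting that clade.
Char. 2: derived state '0' in Zeta only — an autapomorphy, so it tells us nothing about relationships among taxa.
Only Theta and Zeta show the derived state '0' for Char. 3, supporting them as a clade.
Char. 4 (derived state '1') is unique to Eta (autapomorphy; uninformative for grouping).
Char. 5 (derived state '1') is shared by Beta, Eta, Theta, and Zeta — a synapomorphy uniting that clade.
Only Beta, Theta, and Zeta show the derived state '1' for Char. 6, supporting them as a clade.
All ingroup taxa share the derived state '1' for Char. 7; it defines the ingroup but does not resolve relationships within it.
Most parsimonious ingroup topology: (((((Theta,Zeta),Beta),Eta),Alpha),Epsilon).
Alpha and Zeta share a more recent common ancestor with each other than either does with Epsilon, so Epsilon is the least closely related of the three.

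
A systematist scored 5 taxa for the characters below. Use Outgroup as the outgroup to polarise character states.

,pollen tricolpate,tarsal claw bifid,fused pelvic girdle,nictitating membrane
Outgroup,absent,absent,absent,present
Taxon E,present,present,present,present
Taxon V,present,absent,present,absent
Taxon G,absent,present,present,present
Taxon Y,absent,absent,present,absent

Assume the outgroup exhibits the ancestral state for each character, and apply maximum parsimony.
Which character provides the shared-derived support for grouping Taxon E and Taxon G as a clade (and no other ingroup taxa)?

Character polarity is set by the outgroup: the derived state is whichever differs from the outgroup's state, so for nictitating membrane the derived state is 'absent', and for the remaining characters it is 'present'.
pollen tricolpate groups Taxon E and Taxon V, which is incompatible with the clades supported by the remaining characters; treating it as convergent (homoplasy) costs fewer steps than any alternative tree.
tarsal claw bifid: derived state 'present' in Taxon E and Taxon G only — synapomorphy for {Taxon E, Taxon G}.
All ingroup taxa share the derived state 'present' for fused pelvic girdle; it defines the ingroup but does not resolve relationships within it.
nictitating membrane (derived state 'absent') is shared by Taxon V and Taxon Y — a synapomorphy uniting that clade.
Most parsimonious ingroup topology: ((Taxon E,Taxon G),(Taxon V,Taxon Y)).
The clade {Taxon E, Taxon G} is supported by tarsal claw bifid: its derived state 'present' occurs in exactly those taxa and in no other taxon (including the outgroup).

tarsal claw bifid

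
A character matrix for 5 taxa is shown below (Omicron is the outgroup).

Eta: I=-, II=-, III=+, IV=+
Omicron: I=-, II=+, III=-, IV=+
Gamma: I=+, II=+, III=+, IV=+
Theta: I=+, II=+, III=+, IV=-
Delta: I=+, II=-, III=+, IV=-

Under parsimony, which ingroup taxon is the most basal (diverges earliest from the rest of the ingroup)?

Eta

Character polarity is set by the outgroup: the derived state is whichever differs from the outgroup's state, so for II, IV the derived state is '-', and for the remaining characters it is '+'.
Only Delta, Gamma, and Theta show the derived state '+' for I, supporting them as a clade.
II (state '-') occurs in Delta and Eta but conflicts with the nesting implied by the other characters — most parsimoniously interpreted as homoplasy.
III (derived state '+') is shared by all ingroup taxa — unites the whole ingroup.
Only Delta and Theta show the derived state '-' for IV, supporting them as a clade.
Most parsimonious ingroup topology: (Eta,((Delta,Theta),Gamma)).
Eta is sister to the clade containing all other ingroup taxa, so it is the earliest-diverging (most basal) ingroup lineage.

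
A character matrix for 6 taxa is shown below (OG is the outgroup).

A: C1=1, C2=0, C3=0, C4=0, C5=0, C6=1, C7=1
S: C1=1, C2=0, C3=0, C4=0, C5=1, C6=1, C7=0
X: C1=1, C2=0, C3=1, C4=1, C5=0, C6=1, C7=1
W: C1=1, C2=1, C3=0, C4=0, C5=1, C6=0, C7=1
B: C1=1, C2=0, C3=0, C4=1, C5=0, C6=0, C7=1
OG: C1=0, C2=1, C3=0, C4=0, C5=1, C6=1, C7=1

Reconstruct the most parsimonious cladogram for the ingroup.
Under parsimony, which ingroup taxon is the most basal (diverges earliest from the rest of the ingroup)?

W

Character polarity is set by the outgroup: the derived state is whichever differs from the outgroup's state, so for C2, C5, C6, C7 the derived state is '0', and for the remaining characters it is '1'.
All ingroup taxa share the derived state '1' for C1; it defines the ingroup but does not resolve relationships within it.
C2: derived state '0' in A, B, S, and X only — synapomorphy for {A, B, S, X}.
C3 (derived state '1') is unique to X (autapomorphy; uninformative for grouping).
C4 (derived state '1') is shared by B and X — a synapomorphy uniting that clade.
C5 (derived state '0') is shared by A, B, and X — a synapomorphy uniting that clade.
C6 groups B and W, which is incompatible with the clades supported by the remaining characters; treating it as convergent (homoplasy) costs fewer steps than any alternative tree.
C7 (derived state '0') is unique to S (autapomorphy; uninformative for grouping).
Most parsimonious ingroup topology: ((S,((B,X),A)),W).
W is sister to the clade containing all other ingroup taxa, so it is the earliest-diverging (most basal) ingroup lineage.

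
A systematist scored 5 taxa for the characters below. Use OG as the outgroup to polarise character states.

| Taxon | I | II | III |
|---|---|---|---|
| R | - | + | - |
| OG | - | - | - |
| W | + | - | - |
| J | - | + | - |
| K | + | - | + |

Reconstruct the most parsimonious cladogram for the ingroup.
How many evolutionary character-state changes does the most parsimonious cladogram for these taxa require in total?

3

The outgroup has state '-' for every character, so '+' is the derived state throughout.
I (derived state '+') is shared by K and W — a synapomorphy uniting that clade.
II: derived state '+' in J and R only — synapomorphy for {J, R}.
III: derived state '+' in K only — an autapomorphy, so it tells us nothing about relationships among taxa.
Most parsimonious ingroup topology: ((R,J),(W,K)).
Changes per character on this tree: I: 1; II: 1; III: 1.
Total = 3.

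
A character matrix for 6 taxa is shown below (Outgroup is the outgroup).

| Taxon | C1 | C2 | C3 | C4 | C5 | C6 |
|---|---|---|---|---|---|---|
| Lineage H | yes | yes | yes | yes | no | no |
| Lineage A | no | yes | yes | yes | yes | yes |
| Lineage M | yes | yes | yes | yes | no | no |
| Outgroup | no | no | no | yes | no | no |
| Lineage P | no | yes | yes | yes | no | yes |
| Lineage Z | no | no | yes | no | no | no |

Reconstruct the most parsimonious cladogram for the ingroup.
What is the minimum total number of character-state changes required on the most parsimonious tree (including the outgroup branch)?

6

Character polarity is set by the outgroup: the derived state is whichever differs from the outgroup's state, so for C4 the derived state is 'no', and for the remaining characters it is 'yes'.
C1: derived state 'yes' in Lineage H and Lineage M only — synapomorphy for {Lineage H, Lineage M}.
C2: derived state 'yes' in Lineage A, Lineage H, Lineage M, and Lineage P only — synapomorphy for {Lineage A, Lineage H, Lineage M, Lineage P}.
C3 (derived state 'yes') is shared by all ingroup taxa — unites the whole ingroup.
C4 (derived state 'no') is unique to Lineage Z (autapomorphy; uninformative for grouping).
C5: derived state 'yes' in Lineage A only — an autapomorphy, so it tells us nothing about relationships among taxa.
C6 (derived state 'yes') is shared by Lineage A and Lineage P — a synapomorphy uniting that clade.
Most parsimonious ingroup topology: (Lineage Z,((Lineage A,Lineage P),(Lineage H,Lineage M))).
Changes per character on this tree: C1: 1; C2: 1; C3: 1; C4: 1; C5: 1; C6: 1.
Total = 6.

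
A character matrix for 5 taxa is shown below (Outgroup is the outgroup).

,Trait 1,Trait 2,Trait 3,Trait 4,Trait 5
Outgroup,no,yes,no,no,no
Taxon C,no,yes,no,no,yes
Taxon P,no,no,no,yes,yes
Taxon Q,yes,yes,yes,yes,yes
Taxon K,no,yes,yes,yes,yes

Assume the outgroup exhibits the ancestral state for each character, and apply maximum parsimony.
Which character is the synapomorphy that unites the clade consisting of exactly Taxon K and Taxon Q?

Character polarity is set by the outgroup: the derived state is whichever differs from the outgroup's state, so for Trait 2 the derived state is 'no', and for the remaining characters it is 'yes'.
Trait 1: derived state 'yes' in Taxon Q only — an autapomorphy, so it tells us nothing about relationships among taxa.
Trait 2 (derived state 'no') is unique to Taxon P (autapomorphy; uninformative for grouping).
Only Taxon K and Taxon Q show the derived state 'yes' for Trait 3, supporting them as a clade.
Trait 4 (derived state 'yes') is shared by Taxon K, Taxon P, and Taxon Q — a synapomorphy uniting that clade.
All ingroup taxa share the derived state 'yes' for Trait 5; it defines the ingroup but does not resolve relationships within it.
Most parsimonious ingroup topology: (((Taxon K,Taxon Q),Taxon P),Taxon C).
The clade {Taxon K, Taxon Q} is supported by Trait 3: its derived state 'yes' occurs in exactly those taxa and in no other taxon (including the outgroup).

Trait 3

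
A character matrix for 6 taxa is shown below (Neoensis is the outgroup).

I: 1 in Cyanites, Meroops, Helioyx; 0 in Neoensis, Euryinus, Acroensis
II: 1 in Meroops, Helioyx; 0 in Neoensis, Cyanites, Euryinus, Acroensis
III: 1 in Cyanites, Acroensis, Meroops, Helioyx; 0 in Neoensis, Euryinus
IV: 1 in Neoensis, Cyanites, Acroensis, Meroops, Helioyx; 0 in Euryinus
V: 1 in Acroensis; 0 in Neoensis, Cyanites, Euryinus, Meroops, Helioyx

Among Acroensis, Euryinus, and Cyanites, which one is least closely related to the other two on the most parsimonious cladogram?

Euryinus

Character polarity is set by the outgroup: the derived state is whichever differs from the outgroup's state, so for IV the derived state is '0', and for the remaining characters it is '1'.
I (derived state '1') is shared by Cyanites, Helioyx, and Meroops — a synapomorphy uniting that clade.
II (derived state '1') is shared by Helioyx and Meroops — a synapomorphy uniting that clade.
III (derived state '1') is shared by Acroensis, Cyanites, Helioyx, and Meroops — a synapomorphy uniting that clade.
IV (derived state '0') is unique to Euryinus (autapomorphy; uninformative for grouping).
V: derived state '1' in Acroensis only — an autapomorphy, so it tells us nothing about relationships among taxa.
Most parsimonious ingroup topology: (((Cyanites,(Meroops,Helioyx)),Acroensis),Euryinus).
Cyanites and Acroensis share a more recent common ancestor with each other than either does with Euryinus, so Euryinus is the least closely related of the three.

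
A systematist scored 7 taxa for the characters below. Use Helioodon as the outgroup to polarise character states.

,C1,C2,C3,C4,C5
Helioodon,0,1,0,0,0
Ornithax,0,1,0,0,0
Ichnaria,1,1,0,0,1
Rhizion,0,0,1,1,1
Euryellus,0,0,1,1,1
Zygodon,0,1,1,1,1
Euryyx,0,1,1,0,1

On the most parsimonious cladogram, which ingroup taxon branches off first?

Ornithax

Character polarity is set by the outgroup: the derived state is whichever differs from the outgroup's state, so for C2 the derived state is '0', and for the remaining characters it is '1'.
C1: derived state '1' in Ichnaria only — an autapomorphy, so it tells us nothing about relationships among taxa.
C2: derived state '0' in Euryellus and Rhizion only — synapomorphy for {Euryellus, Rhizion}.
Only Euryellus, Euryyx, Rhizion, and Zygodon show the derived state '1' for C3, supporting them as a clade.
C4 (derived state '1') is shared by Euryellus, Rhizion, and Zygodon — a synapomorphy uniting that clade.
C5 (derived state '1') is shared by Euryellus, Euryyx, Ichnaria, Rhizion, and Zygodon — a synapomorphy uniting that clade.
Most parsimonious ingroup topology: (Ornithax,(Ichnaria,(((Rhizion,Euryellus),Zygodon),Euryyx))).
Ornithax is sister to the clade containing all other ingroup taxa, so it is the earliest-diverging (most basal) ingroup lineage.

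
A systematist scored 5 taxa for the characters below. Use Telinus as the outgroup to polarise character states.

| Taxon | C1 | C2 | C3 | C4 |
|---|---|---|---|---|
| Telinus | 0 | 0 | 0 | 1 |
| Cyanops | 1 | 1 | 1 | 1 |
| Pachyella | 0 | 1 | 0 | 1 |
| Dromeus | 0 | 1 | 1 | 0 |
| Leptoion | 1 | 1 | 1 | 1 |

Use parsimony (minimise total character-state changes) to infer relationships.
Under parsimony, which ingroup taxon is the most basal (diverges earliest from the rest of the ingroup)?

Pachyella

Character polarity is set by the outgroup: the derived state is whichever differs from the outgroup's state, so for C4 the derived state is '0', and for the remaining characters it is '1'.
Only Cyanops and Leptoion show the derived state '1' for C1, supporting them as a clade.
C2 (derived state '1') is shared by all ingroup taxa — unites the whole ingroup.
C3 (derived state '1') is shared by Cyanops, Dromeus, and Leptoion — a synapomorphy uniting that clade.
C4 (derived state '0') is unique to Dromeus (autapomorphy; uninformative for grouping).
Most parsimonious ingroup topology: ((Dromeus,(Cyanops,Leptoion)),Pachyella).
Pachyella is sister to the clade containing all other ingroup taxa, so it is the earliest-diverging (most basal) ingroup lineage.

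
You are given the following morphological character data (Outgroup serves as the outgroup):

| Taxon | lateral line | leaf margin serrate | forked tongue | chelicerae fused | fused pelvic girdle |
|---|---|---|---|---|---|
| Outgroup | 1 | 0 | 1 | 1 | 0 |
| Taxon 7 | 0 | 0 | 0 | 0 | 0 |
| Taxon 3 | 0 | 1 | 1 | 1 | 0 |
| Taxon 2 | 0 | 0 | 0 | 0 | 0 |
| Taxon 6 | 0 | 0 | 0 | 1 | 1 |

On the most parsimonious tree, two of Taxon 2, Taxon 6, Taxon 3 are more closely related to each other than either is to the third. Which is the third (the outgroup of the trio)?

Taxon 3

Character polarity is set by the outgroup: the derived state is whichever differs from the outgroup's state, so for lateral line, forked tongue, chelicerae fused the derived state is '0', and for the remaining characters it is '1'.
All ingroup taxa share the derived state '0' for lateral line; it defines the ingroup but does not resolve relationships within it.
leaf margin serrate: derived state '1' in Taxon 3 only — an autapomorphy, so it tells us nothing about relationships among taxa.
forked tongue: derived state '0' in Taxon 2, Taxon 6, and Taxon 7 only — synapomorphy for {Taxon 2, Taxon 6, Taxon 7}.
chelicerae fused (derived state '0') is shared by Taxon 2 and Taxon 7 — a synapomorphy uniting that clade.
fused pelvic girdle (derived state '1') is unique to Taxon 6 (autapomorphy; uninformative for grouping).
Most parsimonious ingroup topology: (((Taxon 7,Taxon 2),Taxon 6),Taxon 3).
Taxon 6 and Taxon 2 share a more recent common ancestor with each other than either does with Taxon 3, so Taxon 3 is the least closely related of the three.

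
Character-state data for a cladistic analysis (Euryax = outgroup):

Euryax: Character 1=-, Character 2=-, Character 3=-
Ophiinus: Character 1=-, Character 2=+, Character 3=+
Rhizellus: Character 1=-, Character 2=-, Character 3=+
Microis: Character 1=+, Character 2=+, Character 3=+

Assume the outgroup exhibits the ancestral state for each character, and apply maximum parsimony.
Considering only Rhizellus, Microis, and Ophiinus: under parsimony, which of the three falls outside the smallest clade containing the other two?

Rhizellus

The outgroup has state '-' for every character, so '+' is the derived state throughout.
Character 1: derived state '+' in Microis only — an autapomorphy, so it tells us nothing about relationships among taxa.
Only Microis and Ophiinus show the derived state '+' for Character 2, supporting them as a clade.
All ingroup taxa share the derived state '+' for Character 3; it defines the ingroup but does not resolve relationships within it.
Most parsimonious ingroup topology: ((Ophiinus,Microis),Rhizellus).
Microis and Ophiinus share a more recent common ancestor with each other than either does with Rhizellus, so Rhizellus is the least closely related of the three.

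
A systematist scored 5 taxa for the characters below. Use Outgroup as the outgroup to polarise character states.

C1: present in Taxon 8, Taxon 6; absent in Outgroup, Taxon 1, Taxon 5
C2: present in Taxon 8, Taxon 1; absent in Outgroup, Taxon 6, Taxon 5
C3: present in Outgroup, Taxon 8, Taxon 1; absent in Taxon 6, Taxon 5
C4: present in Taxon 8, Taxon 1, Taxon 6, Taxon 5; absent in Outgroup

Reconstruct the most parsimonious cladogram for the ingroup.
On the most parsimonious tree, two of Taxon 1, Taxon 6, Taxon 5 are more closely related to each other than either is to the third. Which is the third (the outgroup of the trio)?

Taxon 1

Character polarity is set by the outgroup: the derived state is whichever differs from the outgroup's state, so for C3 the derived state is 'absent', and for the remaining characters it is 'present'.
C1 (state 'present') occurs in Taxon 6 and Taxon 8 but conflicts with the nesting implied by the other characters — most parsimoniously interpreted as homoplasy.
C2: derived state 'present' in Taxon 1 and Taxon 8 only — synapomorphy for {Taxon 1, Taxon 8}.
C3: derived state 'absent' in Taxon 5 and Taxon 6 only — synapomorphy for {Taxon 5, Taxon 6}.
All ingroup taxa share the derived state 'present' for C4; it defines the ingroup but does not resolve relationships within it.
Most parsimonious ingroup topology: ((Taxon 8,Taxon 1),(Taxon 6,Taxon 5)).
Taxon 6 and Taxon 5 share a more recent common ancestor with each other than either does with Taxon 1, so Taxon 1 is the least closely related of the three.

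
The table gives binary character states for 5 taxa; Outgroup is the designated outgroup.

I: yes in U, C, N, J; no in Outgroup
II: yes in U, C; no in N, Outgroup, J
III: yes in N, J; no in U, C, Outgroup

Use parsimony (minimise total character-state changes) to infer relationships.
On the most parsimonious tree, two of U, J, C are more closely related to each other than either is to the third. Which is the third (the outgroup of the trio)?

The outgroup has state 'no' for every character, so 'yes' is the derived state throughout.
All ingroup taxa share the derived state 'yes' for I; it defines the ingroup but does not resolve relationships within it.
Only C and U show the derived state 'yes' for II, supporting them as a clade.
III (derived state 'yes') is shared by J and N — a synapomorphy uniting that clade.
Most parsimonious ingroup topology: ((U,C),(N,J)).
C and U share a more recent common ancestor with each other than either does with J, so J is the least closely related of the three.

J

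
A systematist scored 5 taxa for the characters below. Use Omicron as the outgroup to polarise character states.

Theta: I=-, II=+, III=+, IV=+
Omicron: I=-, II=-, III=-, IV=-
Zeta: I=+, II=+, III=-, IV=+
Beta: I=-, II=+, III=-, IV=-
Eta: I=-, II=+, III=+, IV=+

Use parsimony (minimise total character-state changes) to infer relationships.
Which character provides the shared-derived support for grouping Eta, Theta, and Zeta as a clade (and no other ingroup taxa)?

IV

The outgroup has state '-' for every character, so '+' is the derived state throughout.
I: derived state '+' in Zeta only — an autapomorphy, so it tells us nothing about relationships among taxa.
II (derived state '+') is shared by all ingroup taxa — unites the whole ingroup.
Only Eta and Theta show the derived state '+' for III, supporting them as a clade.
Only Eta, Theta, and Zeta show the derived state '+' for IV, supporting them as a clade.
Most parsimonious ingroup topology: (((Eta,Theta),Zeta),Beta).
The clade {Eta, Theta, Zeta} is supported by IV: its derived state '+' occurs in exactly those taxa and in no other taxon (including the outgroup).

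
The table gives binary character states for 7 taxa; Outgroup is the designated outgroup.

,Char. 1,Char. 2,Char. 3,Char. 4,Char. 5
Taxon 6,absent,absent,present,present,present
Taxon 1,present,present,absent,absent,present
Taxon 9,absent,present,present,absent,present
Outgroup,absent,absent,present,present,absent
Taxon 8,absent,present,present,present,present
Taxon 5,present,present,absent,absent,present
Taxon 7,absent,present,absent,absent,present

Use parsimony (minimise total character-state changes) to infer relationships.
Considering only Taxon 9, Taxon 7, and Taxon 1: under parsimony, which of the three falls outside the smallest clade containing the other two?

Taxon 9

Character polarity is set by the outgroup: the derived state is whichever differs from the outgroup's state, so for Char. 3, Char. 4 the derived state is 'absent', and for the remaining characters it is 'present'.
Only Taxon 1 and Taxon 5 show the derived state 'present' for Char. 1, supporting them as a clade.
Char. 2 (derived state 'present') is shared by Taxon 1, Taxon 5, Taxon 7, Taxon 8, and Taxon 9 — a synapomorphy uniting that clade.
Char. 3 (derived state 'absent') is shared by Taxon 1, Taxon 5, and Taxon 7 — a synapomorphy uniting that clade.
Char. 4 (derived state 'absent') is shared by Taxon 1, Taxon 5, Taxon 7, and Taxon 9 — a synapomorphy uniting that clade.
All ingroup taxa share the derived state 'present' for Char. 5; it defines the ingroup but does not resolve relationships within it.
Most parsimonious ingroup topology: (((Taxon 9,(Taxon 7,(Taxon 5,Taxon 1))),Taxon 8),Taxon 6).
Taxon 1 and Taxon 7 share a more recent common ancestor with each other than either does with Taxon 9, so Taxon 9 is the least closely related of the three.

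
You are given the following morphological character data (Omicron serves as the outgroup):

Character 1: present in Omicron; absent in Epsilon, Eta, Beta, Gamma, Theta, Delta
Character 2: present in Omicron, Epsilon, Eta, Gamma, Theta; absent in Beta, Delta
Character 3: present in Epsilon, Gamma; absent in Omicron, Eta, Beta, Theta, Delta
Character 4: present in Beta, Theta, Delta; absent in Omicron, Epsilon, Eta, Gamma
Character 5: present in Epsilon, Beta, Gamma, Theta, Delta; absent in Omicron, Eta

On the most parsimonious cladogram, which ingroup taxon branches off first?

Eta

Character polarity is set by the outgroup: the derived state is whichever differs from the outgroup's state, so for Character 1, Character 2 the derived state is 'absent', and for the remaining characters it is 'present'.
Character 1 (derived state 'absent') is shared by all ingroup taxa — unites the whole ingroup.
Only Beta and Delta show the derived state 'absent' for Character 2, supporting them as a clade.
Character 3: derived state 'present' in Epsilon and Gamma only — synapomorphy for {Epsilon, Gamma}.
Character 4 (derived state 'present') is shared by Beta, Delta, and Theta — a synapomorphy uniting that clade.
Only Beta, Delta, Epsilon, Gamma, and Theta show the derived state 'present' for Character 5, supporting them as a clade.
Most parsimonious ingroup topology: (((Theta,(Beta,Delta)),(Epsilon,Gamma)),Eta).
Eta is sister to the clade containing all other ingroup taxa, so it is the earliest-diverging (most basal) ingroup lineage.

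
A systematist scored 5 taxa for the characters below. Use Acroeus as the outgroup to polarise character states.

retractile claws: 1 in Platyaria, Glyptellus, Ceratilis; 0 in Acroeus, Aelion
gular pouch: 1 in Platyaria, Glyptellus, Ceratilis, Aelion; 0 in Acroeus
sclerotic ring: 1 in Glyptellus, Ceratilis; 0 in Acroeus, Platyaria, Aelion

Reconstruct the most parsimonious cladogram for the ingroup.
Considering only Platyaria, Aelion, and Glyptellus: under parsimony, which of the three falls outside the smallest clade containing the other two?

The outgroup has state '0' for every character, so '1' is the derived state throughout.
retractile claws: derived state '1' in Ceratilis, Glyptellus, and Platyaria only — synapomorphy for {Ceratilis, Glyptellus, Platyaria}.
gular pouch (derived state '1') is shared by all ingroup taxa — unites the whole ingroup.
sclerotic ring: derived state '1' in Ceratilis and Glyptellus only — synapomorphy for {Ceratilis, Glyptellus}.
Most parsimonious ingroup topology: ((Platyaria,(Glyptellus,Ceratilis)),Aelion).
Platyaria and Glyptellus share a more recent common ancestor with each other than either does with Aelion, so Aelion is the least closely related of the three.

Aelion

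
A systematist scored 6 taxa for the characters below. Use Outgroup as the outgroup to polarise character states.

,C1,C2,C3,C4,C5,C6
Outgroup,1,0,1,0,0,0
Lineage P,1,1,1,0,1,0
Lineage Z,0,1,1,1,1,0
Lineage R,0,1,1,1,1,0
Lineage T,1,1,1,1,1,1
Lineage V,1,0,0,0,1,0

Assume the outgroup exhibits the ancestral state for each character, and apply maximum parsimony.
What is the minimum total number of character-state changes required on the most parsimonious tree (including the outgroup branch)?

Character polarity is set by the outgroup: the derived state is whichever differs from the outgroup's state, so for C1, C3 the derived state is '0', and for the remaining characters it is '1'.
C1: derived state '0' in Lineage R and Lineage Z only — synapomorphy for {Lineage R, Lineage Z}.
C2: derived state '1' in Lineage P, Lineage R, Lineage T, and Lineage Z only — synapomorphy for {Lineage P, Lineage R, Lineage T, Lineage Z}.
C3 (derived state '0') is unique to Lineage V (autapomorphy; uninformative for grouping).
C4: derived state '1' in Lineage R, Lineage T, and Lineage Z only — synapomorphy for {Lineage R, Lineage T, Lineage Z}.
C5 (derived state '1') is shared by all ingroup taxa — unites the whole ingroup.
C6: derived state '1' in Lineage T only — an autapomorphy, so it tells us nothing about relationships among taxa.
Most parsimonious ingroup topology: ((Lineage P,((Lineage Z,Lineage R),Lineage T)),Lineage V).
Changes per character on this tree: C1: 1; C2: 1; C3: 1; C4: 1; C5: 1; C6: 1.
Total = 6.

6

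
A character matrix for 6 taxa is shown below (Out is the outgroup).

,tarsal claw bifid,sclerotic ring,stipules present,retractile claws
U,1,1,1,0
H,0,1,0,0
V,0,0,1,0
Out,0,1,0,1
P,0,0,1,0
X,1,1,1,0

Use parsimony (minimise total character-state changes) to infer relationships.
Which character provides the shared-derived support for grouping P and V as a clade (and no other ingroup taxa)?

sclerotic ring

Character polarity is set by the outgroup: the derived state is whichever differs from the outgroup's state, so for sclerotic ring, retractile claws the derived state is '0', and for the remaining characters it is '1'.
tarsal claw bifid: derived state '1' in U and X only — synapomorphy for {U, X}.
sclerotic ring: derived state '0' in P and V only — synapomorphy for {P, V}.
stipules present: derived state '1' in P, U, V, and X only — synapomorphy for {P, U, V, X}.
All ingroup taxa share the derived state '0' for retractile claws; it defines the ingroup but does not resolve relationships within it.
Most parsimonious ingroup topology: (((U,X),(P,V)),H).
The clade {P, V} is supported by sclerotic ring: its derived state '0' occurs in exactly those taxa and in no other taxon (including the outgroup).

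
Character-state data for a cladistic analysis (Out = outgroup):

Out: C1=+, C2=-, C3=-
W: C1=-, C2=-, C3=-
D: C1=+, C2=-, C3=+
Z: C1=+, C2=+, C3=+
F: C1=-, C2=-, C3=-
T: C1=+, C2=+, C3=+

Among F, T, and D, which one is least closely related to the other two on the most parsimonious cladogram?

Character polarity is set by the outgroup: the derived state is whichever differs from the outgroup's state, so for C1 the derived state is '-', and for the remaining characters it is '+'.
C1: derived state '-' in F and W only — synapomorphy for {F, W}.
C2: derived state '+' in T and Z only — synapomorphy for {T, Z}.
C3: derived state '+' in D, T, and Z only — synapomorphy for {D, T, Z}.
Most parsimonious ingroup topology: ((W,F),(D,(Z,T))).
D and T share a more recent common ancestor with each other than either does with F, so F is the least closely related of the three.

F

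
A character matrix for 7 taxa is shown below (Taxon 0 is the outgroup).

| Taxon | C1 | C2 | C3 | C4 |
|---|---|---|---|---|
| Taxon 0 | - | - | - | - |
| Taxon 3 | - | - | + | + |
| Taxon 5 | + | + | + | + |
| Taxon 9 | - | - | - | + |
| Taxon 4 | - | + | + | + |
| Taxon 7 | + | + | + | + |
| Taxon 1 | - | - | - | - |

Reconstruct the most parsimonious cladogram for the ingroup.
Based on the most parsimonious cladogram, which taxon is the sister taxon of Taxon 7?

Taxon 5

The outgroup has state '-' for every character, so '+' is the derived state throughout.
Only Taxon 5 and Taxon 7 show the derived state '+' for C1, supporting them as a clade.
C2 (derived state '+') is shared by Taxon 4, Taxon 5, and Taxon 7 — a synapomorphy uniting that clade.
C3 (derived state '+') is shared by Taxon 3, Taxon 4, Taxon 5, and Taxon 7 — a synapomorphy uniting that clade.
C4: derived state '+' in Taxon 3, Taxon 4, Taxon 5, Taxon 7, and Taxon 9 only — synapomorphy for {Taxon 3, Taxon 4, Taxon 5, Taxon 7, Taxon 9}.
Most parsimonious ingroup topology: (((Taxon 3,((Taxon 5,Taxon 7),Taxon 4)),Taxon 9),Taxon 1).
Taxon 7 and Taxon 5 form a cherry on this tree, so they are sister taxa.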